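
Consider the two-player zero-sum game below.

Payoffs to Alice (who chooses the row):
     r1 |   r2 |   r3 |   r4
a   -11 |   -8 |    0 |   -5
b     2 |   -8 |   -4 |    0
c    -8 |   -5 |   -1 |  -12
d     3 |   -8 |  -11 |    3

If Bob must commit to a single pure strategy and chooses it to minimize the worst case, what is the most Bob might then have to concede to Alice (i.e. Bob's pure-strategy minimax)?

The worst case (largest entry) in each column is r1: 3, r2: -5, r3: 0, r4: 3.
The best (smallest) of these is -5.

-5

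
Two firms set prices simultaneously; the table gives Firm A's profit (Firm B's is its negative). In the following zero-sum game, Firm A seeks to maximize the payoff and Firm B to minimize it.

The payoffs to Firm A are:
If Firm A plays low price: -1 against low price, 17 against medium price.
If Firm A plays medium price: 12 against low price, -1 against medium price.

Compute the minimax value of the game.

Row minima are -1 and -1, so Firm A's maximin is -1; column maxima are 12 and 17, so Firm B's minimax is 12. These differ, so the equilibrium is in mixed strategies.
Let Firm A play low price with probability p. Firm B is indifferent when −p + 12(1−p) = 17p − (1−p), giving p = 13/31.
Let Firm B play low price with probability q. Firm A is indifferent when −q + 17(1−q) = 12q − (1−q), giving q = 18/31.
The value is -1·(18/31) + (17)·(13/31) = 203/31.

203/31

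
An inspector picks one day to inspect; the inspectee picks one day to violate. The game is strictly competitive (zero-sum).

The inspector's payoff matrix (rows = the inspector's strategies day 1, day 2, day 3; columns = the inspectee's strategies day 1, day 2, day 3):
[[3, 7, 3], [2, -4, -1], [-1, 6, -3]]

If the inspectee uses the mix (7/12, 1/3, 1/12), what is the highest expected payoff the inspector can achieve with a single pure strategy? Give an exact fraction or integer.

day 1: (3)·(7/12) + (7)·(1/3) + (3)·(1/12) = 13/3.
day 2: (2)·(7/12) + (-4)·(1/3) + (-1)·(1/12) = -1/4.
day 3: (-1)·(7/12) + (6)·(1/3) + (-3)·(1/12) = 7/6.
The best pure response is day 1 with expected payoff 13/3.

13/3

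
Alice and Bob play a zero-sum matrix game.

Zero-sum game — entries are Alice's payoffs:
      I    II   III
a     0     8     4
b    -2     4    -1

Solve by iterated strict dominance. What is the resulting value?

Column II is strictly dominated by I for Bob (0<8, -2<4); eliminate II.
Column III is strictly dominated by I for Bob (0<4, -2<-1); eliminate III.
Row b is strictly dominated by row a (0>-2); eliminate b.
Only (a, I) remains, with payoff 0.

0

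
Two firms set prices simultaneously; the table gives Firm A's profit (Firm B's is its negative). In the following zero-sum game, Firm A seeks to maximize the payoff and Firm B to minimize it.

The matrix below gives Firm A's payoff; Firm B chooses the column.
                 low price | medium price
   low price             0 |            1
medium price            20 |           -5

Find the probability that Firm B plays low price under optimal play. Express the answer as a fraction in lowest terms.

3/13

Row minima are 0 and -5, so Firm A's maximin is 0; column maxima are 20 and 1, so Firm B's minimax is 1. These differ, so the equilibrium is in mixed strategies.
Let Firm B play low price with probability q. Firm A is indifferent when (1−q) = 20q − 5(1−q), giving q = 3/13.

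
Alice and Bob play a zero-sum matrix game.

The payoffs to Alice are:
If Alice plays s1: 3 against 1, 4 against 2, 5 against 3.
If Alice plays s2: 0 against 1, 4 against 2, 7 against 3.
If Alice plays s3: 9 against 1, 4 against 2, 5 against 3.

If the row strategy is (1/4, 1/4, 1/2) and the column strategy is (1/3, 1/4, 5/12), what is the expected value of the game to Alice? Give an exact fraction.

121/24

Against (1/3, 1/4, 5/12), each row's expected payoff is s1: 49/12; s2: 47/12; s3: 73/12.
Taking the (1/4, 1/4, 1/2)-weighted average: (1/4)·(49/12) + (1/4)·(47/12) + (1/2)·(73/12) = 121/24.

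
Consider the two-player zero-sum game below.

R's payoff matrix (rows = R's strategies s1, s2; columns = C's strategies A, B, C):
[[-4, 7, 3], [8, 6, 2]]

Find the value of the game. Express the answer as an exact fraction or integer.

32/13

Column B is strictly dominated by C for C (it gives R more in every row).
The remaining 2×2 game on (s1, s2) × (A, C) has no saddle point. Let R play s1 with probability p; indifference gives −4p + 8(1−p) = 3p + 2(1−p), so p = 6/13.
Similarly C's optimal q on A is 1/13, and the value is -4·(1/13) + (3)·(12/13) = 32/13.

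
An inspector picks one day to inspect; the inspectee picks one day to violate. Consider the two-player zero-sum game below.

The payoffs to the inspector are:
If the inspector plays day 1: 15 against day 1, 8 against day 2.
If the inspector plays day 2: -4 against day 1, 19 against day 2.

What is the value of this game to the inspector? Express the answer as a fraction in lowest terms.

317/30

Row minima are 8 and -4, so the inspector's maximin is 8; column maxima are 15 and 19, so the inspectee's minimax is 15. These differ, so the equilibrium is in mixed strategies.
Let the inspector play day 1 with probability p. The inspectee is indifferent when 15p − 4(1−p) = 8p + 19(1−p), giving p = 23/30.
Let the inspectee play day 1 with probability q. The inspector is indifferent when 15q + 8(1−q) = −4q + 19(1−q), giving q = 11/30.
The value is 15·(11/30) + (8)·(19/30) = 317/30.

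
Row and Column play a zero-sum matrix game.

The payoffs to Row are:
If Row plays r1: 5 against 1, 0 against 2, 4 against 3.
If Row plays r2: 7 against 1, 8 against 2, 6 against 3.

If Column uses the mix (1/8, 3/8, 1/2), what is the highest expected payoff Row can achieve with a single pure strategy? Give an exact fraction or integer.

55/8

r1: (5)·(1/8) + (0)·(3/8) + (4)·(1/2) = 21/8.
r2: (7)·(1/8) + (8)·(3/8) + (6)·(1/2) = 55/8.
The best pure response is r2 with expected payoff 55/8.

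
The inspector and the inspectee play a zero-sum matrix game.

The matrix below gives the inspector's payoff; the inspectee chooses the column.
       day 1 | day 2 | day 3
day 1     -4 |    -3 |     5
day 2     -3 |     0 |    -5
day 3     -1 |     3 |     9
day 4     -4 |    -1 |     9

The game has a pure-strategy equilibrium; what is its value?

Row minima: -4, -5, -1, -4 → the inspector's maximin is -1.
Column maxima: -1, 3, 9 → the inspectee's minimax is -1.
They coincide at (day 3, day 1), so the value is -1.

-1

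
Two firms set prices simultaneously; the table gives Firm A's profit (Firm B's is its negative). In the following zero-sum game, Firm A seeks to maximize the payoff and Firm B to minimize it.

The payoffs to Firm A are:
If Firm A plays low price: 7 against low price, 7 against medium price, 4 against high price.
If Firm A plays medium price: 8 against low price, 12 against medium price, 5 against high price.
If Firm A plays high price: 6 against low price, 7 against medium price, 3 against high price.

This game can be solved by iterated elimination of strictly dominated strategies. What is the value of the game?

5

Row high price is strictly dominated by row medium price (8>6, 12>7, 5>3); eliminate high price.
Row low price is strictly dominated by row medium price (8>7, 12>7, 5>4); eliminate low price.
Column low price is strictly dominated by high price for Firm B (5<8); eliminate low price.
Column medium price is strictly dominated by high price for Firm B (5<12); eliminate medium price.
Only (medium price, high price) remains, with payoff 5.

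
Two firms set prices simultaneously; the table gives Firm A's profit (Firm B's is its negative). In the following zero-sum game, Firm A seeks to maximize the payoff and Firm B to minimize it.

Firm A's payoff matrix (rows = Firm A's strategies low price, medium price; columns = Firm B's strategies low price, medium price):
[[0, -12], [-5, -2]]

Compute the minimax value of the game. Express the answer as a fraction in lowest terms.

-4

Row minima are -12 and -5, so Firm A's maximin is -5; column maxima are 0 and -2, so Firm B's minimax is -2. These differ, so the equilibrium is in mixed strategies.
Let Firm A play low price with probability p. Firm B is indifferent when −5(1−p) = −12p − 2(1−p), giving p = 1/5.
Let Firm B play low price with probability q. Firm A is indifferent when −12(1−q) = −5q − 2(1−q), giving q = 2/3.
The value is 0·(2/3) + (-12)·(1/3) = -4.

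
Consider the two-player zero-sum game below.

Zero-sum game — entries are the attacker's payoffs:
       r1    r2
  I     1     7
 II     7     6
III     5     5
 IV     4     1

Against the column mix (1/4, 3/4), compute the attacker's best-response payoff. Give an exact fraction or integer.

I: (1)·(1/4) + (7)·(3/4) = 11/2.
II: (7)·(1/4) + (6)·(3/4) = 25/4.
III: (5)·(1/4) + (5)·(3/4) = 5.
IV: (4)·(1/4) + (1)·(3/4) = 7/4.
The best pure response is II with expected payoff 25/4.

25/4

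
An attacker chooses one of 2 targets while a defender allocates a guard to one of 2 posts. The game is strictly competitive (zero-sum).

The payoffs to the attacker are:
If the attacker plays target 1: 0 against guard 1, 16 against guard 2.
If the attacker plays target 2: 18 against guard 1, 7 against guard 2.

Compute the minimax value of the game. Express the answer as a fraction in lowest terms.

32/3

Row minima are 0 and 7, so the attacker's maximin is 7; column maxima are 18 and 16, so the defender's minimax is 16. These differ, so the equilibrium is in mixed strategies.
Let the attacker play target 1 with probability p. The defender is indifferent when 18(1−p) = 16p + 7(1−p), giving p = 11/27.
Let the defender play guard 1 with probability q. The attacker is indifferent when 16(1−q) = 18q + 7(1−q), giving q = 1/3.
The value is 0·(1/3) + (16)·(2/3) = 32/3.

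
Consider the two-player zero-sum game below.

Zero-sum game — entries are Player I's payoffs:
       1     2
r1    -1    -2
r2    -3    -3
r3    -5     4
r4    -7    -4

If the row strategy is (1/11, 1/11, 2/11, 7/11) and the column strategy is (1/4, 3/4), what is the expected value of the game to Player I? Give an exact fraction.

Against (1/4, 3/4), each row's expected payoff is r1: -7/4; r2: -3; r3: 7/4; r4: -19/4.
Taking the (1/11, 1/11, 2/11, 7/11)-weighted average: (1/11)·(-7/4) + (1/11)·(-3) + (2/11)·(7/4) + (7/11)·(-19/4) = -69/22.

-69/22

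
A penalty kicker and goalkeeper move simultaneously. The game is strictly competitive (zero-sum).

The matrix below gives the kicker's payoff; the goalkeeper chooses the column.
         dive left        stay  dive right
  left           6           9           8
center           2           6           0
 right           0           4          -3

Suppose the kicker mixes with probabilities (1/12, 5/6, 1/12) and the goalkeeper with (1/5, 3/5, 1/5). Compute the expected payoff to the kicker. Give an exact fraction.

25/6

Against (1/5, 3/5, 1/5), each row's expected payoff is left: 41/5; center: 4; right: 9/5.
Taking the (1/12, 5/6, 1/12)-weighted average: (1/12)·(41/5) + (5/6)·(4) + (1/12)·(9/5) = 25/6.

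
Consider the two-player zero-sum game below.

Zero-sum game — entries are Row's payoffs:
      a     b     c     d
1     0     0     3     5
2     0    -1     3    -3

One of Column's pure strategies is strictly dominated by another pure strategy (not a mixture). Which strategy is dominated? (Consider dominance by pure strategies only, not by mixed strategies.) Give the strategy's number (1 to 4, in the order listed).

Column prefers columns that give Row less. Compare c with a: 0 < 3, 0 < 3.
So a strictly dominates c for Column; c is strictly dominated.

3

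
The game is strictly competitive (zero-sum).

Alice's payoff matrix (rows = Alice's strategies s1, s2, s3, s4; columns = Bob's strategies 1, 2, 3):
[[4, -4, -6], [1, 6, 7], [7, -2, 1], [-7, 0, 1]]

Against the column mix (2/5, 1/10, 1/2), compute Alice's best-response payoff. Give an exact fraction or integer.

9/2

s1: (4)·(2/5) + (-4)·(1/10) + (-6)·(1/2) = -9/5.
s2: (1)·(2/5) + (6)·(1/10) + (7)·(1/2) = 9/2.
s3: (7)·(2/5) + (-2)·(1/10) + (1)·(1/2) = 31/10.
s4: (-7)·(2/5) + (0)·(1/10) + (1)·(1/2) = -23/10.
The best pure response is s2 with expected payoff 9/2.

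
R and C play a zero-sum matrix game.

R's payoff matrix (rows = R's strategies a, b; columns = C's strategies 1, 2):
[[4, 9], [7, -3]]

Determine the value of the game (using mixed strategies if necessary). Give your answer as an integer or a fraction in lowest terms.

5

Row minima are 4 and -3, so R's maximin is 4; column maxima are 7 and 9, so C's minimax is 7. These differ, so the equilibrium is in mixed strategies.
Let R play a with probability p. C is indifferent when 4p + 7(1−p) = 9p − 3(1−p), giving p = 2/3.
Let C play 1 with probability q. R is indifferent when 4q + 9(1−q) = 7q − 3(1−q), giving q = 4/5.
The value is 4·(4/5) + (9)·(1/5) = 5.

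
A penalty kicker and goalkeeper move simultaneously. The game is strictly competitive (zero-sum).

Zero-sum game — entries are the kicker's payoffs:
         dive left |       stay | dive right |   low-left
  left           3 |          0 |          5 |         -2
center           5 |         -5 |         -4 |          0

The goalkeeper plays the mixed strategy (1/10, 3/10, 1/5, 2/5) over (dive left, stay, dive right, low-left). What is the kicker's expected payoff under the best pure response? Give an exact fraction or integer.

left: (3)·(1/10) + (0)·(3/10) + (5)·(1/5) + (-2)·(2/5) = 1/2.
center: (5)·(1/10) + (-5)·(3/10) + (-4)·(1/5) + (0)·(2/5) = -9/5.
The best pure response is left with expected payoff 1/2.

1/2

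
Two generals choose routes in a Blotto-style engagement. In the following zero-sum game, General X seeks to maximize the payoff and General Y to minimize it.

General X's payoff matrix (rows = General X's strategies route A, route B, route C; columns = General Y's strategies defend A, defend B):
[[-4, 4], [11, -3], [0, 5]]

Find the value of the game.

55/19

Row route A is strictly dominated by row route C, so General X never plays it.
The remaining 2×2 game on (route B, route C) × (defend A, defend B) has no saddle point. Let General X play route B with probability p; indifference gives 11p = −3p + 5(1−p), so p = 5/19.
Similarly General Y's optimal q on defend A is 8/19, and the value is 11·(8/19) + (-3)·(11/19) = 55/19.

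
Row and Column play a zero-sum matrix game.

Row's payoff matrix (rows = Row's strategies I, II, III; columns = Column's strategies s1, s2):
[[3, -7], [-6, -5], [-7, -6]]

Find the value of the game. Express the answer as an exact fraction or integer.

-57/11

Row III is strictly dominated by row II, so Row never plays it.
The remaining 2×2 game on (I, II) × (s1, s2) has no saddle point. Let Row play I with probability p; indifference gives 3p − 6(1−p) = −7p − 5(1−p), so p = 1/11.
Similarly Column's optimal q on s1 is 2/11, and the value is 3·(2/11) + (-7)·(9/11) = -57/11.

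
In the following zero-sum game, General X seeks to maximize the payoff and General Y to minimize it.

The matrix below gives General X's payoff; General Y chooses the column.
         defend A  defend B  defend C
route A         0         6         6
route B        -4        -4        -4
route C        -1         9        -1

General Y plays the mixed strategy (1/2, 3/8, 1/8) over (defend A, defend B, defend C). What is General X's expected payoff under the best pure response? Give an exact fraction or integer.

route A: (0)·(1/2) + (6)·(3/8) + (6)·(1/8) = 3.
route B: (-4)·(1/2) + (-4)·(3/8) + (-4)·(1/8) = -4.
route C: (-1)·(1/2) + (9)·(3/8) + (-1)·(1/8) = 11/4.
The best pure response is route A with expected payoff 3.

3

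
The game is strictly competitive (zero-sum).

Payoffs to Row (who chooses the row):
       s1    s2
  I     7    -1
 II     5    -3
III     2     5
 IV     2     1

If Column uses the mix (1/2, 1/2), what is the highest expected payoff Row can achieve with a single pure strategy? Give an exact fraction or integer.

7/2

I: (7)·(1/2) + (-1)·(1/2) = 3.
II: (5)·(1/2) + (-3)·(1/2) = 1.
III: (2)·(1/2) + (5)·(1/2) = 7/2.
IV: (2)·(1/2) + (1)·(1/2) = 3/2.
The best pure response is III with expected payoff 7/2.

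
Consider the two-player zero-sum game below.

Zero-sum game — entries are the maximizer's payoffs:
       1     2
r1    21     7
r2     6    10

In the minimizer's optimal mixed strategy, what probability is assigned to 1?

Row minima are 7 and 6, so the maximizer's maximin is 7; column maxima are 21 and 10, so the minimizer's minimax is 10. These differ, so the equilibrium is in mixed strategies.
Let the minimizer play 1 with probability q. The maximizer is indifferent when 21q + 7(1−q) = 6q + 10(1−q), giving q = 1/6.

1/6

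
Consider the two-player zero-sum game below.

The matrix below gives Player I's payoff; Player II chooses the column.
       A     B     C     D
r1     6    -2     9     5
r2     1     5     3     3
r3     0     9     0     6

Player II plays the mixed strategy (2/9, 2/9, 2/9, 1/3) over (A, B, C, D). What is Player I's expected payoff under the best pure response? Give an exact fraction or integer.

41/9

r1: (6)·(2/9) + (-2)·(2/9) + (9)·(2/9) + (5)·(1/3) = 41/9.
r2: (1)·(2/9) + (5)·(2/9) + (3)·(2/9) + (3)·(1/3) = 3.
r3: (0)·(2/9) + (9)·(2/9) + (0)·(2/9) + (6)·(1/3) = 4.
The best pure response is r1 with expected payoff 41/9.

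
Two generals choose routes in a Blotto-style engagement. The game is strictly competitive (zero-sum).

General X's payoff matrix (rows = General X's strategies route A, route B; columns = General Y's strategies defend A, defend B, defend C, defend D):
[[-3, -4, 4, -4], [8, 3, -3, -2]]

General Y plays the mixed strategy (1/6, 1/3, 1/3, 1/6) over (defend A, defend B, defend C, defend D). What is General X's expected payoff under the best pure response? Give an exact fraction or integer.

route A: (-3)·(1/6) + (-4)·(1/3) + (4)·(1/3) + (-4)·(1/6) = -7/6.
route B: (8)·(1/6) + (3)·(1/3) + (-3)·(1/3) + (-2)·(1/6) = 1.
The best pure response is route B with expected payoff 1.

1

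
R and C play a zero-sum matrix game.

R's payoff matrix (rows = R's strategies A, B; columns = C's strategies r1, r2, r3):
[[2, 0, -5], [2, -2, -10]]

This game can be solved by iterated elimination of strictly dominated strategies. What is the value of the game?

-5

Column r2 is strictly dominated by r3 for C (-5<0, -10<-2); eliminate r2.
Column r1 is strictly dominated by r3 for C (-5<2, -10<2); eliminate r1.
Row B is strictly dominated by row A (-5>-10); eliminate B.
Only (A, r3) remains, with payoff -5.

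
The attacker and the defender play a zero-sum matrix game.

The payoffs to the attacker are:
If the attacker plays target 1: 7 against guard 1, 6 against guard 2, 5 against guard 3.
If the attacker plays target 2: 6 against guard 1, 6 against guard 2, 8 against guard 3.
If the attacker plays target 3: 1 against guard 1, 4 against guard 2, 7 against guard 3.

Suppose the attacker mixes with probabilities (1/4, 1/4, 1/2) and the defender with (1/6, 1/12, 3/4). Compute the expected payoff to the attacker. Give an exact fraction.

Against (1/6, 1/12, 3/4), each row's expected payoff is target 1: 65/12; target 2: 15/2; target 3: 23/4.
Taking the (1/4, 1/4, 1/2)-weighted average: (1/4)·(65/12) + (1/4)·(15/2) + (1/2)·(23/4) = 293/48.

293/48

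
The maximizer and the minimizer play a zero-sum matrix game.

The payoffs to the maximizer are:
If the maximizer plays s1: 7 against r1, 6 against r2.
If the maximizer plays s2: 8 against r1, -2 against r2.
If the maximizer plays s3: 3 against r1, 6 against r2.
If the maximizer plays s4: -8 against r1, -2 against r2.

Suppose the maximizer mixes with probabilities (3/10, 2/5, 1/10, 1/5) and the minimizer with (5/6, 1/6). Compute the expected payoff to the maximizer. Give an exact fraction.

53/15

Against (5/6, 1/6), each row's expected payoff is s1: 41/6; s2: 19/3; s3: 7/2; s4: -7.
Taking the (3/10, 2/5, 1/10, 1/5)-weighted average: (3/10)·(41/6) + (2/5)·(19/3) + (1/10)·(7/2) + (1/5)·(-7) = 53/15.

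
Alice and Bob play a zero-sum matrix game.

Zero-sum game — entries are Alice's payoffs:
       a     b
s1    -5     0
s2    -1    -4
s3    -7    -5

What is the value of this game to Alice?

Row s3 is strictly dominated by row s1, so Alice never plays it.
The remaining 2×2 game on (s1, s2) × (a, b) has no saddle point. Let Alice play s1 with probability p; indifference gives −5p − (1−p) = −4(1−p), so p = 3/8.
Similarly Bob's optimal q on a is 1/2, and the value is -5·(1/2) + (0)·(1/2) = -5/2.

-5/2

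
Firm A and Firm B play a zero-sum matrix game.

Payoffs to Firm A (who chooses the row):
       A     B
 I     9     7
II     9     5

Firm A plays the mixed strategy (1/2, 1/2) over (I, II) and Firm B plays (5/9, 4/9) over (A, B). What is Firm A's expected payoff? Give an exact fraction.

Against (5/9, 4/9), each row's expected payoff is I: 73/9; II: 65/9.
Taking the (1/2, 1/2)-weighted average: (1/2)·(73/9) + (1/2)·(65/9) = 23/3.

23/3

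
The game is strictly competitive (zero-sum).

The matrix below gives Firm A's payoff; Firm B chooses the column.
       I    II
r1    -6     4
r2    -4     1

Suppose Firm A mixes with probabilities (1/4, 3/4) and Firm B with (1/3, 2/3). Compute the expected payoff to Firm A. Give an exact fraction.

Against (1/3, 2/3), each row's expected payoff is r1: 2/3; r2: -2/3.
Taking the (1/4, 3/4)-weighted average: (1/4)·(2/3) + (3/4)·(-2/3) = -1/3.

-1/3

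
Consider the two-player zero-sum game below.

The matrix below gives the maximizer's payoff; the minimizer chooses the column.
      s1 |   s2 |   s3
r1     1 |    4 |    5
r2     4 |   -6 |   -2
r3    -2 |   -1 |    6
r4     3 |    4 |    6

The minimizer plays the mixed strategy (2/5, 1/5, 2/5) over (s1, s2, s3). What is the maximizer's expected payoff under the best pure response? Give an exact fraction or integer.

22/5

r1: (1)·(2/5) + (4)·(1/5) + (5)·(2/5) = 16/5.
r2: (4)·(2/5) + (-6)·(1/5) + (-2)·(2/5) = -2/5.
r3: (-2)·(2/5) + (-1)·(1/5) + (6)·(2/5) = 7/5.
r4: (3)·(2/5) + (4)·(1/5) + (6)·(2/5) = 22/5.
The best pure response is r4 with expected payoff 22/5.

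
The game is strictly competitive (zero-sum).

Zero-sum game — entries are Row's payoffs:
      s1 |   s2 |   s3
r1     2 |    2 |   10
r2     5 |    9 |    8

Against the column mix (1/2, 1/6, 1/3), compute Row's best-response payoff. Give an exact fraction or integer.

20/3

r1: (2)·(1/2) + (2)·(1/6) + (10)·(1/3) = 14/3.
r2: (5)·(1/2) + (9)·(1/6) + (8)·(1/3) = 20/3.
The best pure response is r2 with expected payoff 20/3.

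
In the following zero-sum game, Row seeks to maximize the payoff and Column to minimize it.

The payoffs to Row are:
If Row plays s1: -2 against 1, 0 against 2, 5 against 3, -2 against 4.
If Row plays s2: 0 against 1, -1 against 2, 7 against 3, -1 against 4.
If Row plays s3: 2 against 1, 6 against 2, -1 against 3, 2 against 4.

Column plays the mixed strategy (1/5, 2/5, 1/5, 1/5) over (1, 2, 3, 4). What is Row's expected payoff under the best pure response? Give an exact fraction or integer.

s1: (-2)·(1/5) + (0)·(2/5) + (5)·(1/5) + (-2)·(1/5) = 1/5.
s2: (0)·(1/5) + (-1)·(2/5) + (7)·(1/5) + (-1)·(1/5) = 4/5.
s3: (2)·(1/5) + (6)·(2/5) + (-1)·(1/5) + (2)·(1/5) = 3.
The best pure response is s3 with expected payoff 3.

3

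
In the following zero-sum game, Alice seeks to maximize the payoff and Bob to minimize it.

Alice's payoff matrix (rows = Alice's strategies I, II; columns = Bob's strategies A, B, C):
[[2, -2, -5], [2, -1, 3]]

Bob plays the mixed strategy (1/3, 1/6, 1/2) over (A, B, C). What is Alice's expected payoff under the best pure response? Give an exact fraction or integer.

I: (2)·(1/3) + (-2)·(1/6) + (-5)·(1/2) = -13/6.
II: (2)·(1/3) + (-1)·(1/6) + (3)·(1/2) = 2.
The best pure response is II with expected payoff 2.

2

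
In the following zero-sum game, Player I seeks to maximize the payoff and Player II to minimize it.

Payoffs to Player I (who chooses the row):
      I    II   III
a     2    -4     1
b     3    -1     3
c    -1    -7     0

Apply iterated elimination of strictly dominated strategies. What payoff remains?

Row c is strictly dominated by row a (2>-1, -4>-7, 1>0); eliminate c.
Column III is strictly dominated by II for Player II (-4<1, -1<3); eliminate III.
Row a is strictly dominated by row b (3>2, -1>-4); eliminate a.
Column I is strictly dominated by II for Player II (-1<3); eliminate I.
Only (b, II) remains, with payoff -1.

-1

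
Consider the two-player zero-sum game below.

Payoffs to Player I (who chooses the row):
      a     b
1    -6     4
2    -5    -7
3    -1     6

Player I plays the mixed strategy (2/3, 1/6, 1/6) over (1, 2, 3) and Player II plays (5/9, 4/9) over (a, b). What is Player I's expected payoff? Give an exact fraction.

-5/3

Against (5/9, 4/9), each row's expected payoff is 1: -14/9; 2: -53/9; 3: 19/9.
Taking the (2/3, 1/6, 1/6)-weighted average: (2/3)·(-14/9) + (1/6)·(-53/9) + (1/6)·(19/9) = -5/3.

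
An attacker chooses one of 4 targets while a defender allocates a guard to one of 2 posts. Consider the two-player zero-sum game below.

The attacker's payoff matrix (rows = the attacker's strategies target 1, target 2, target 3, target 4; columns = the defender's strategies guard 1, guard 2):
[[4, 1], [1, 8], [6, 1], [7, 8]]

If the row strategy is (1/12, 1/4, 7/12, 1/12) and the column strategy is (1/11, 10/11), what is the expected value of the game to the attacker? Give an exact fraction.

38/11

Against (1/11, 10/11), each row's expected payoff is target 1: 14/11; target 2: 81/11; target 3: 16/11; target 4: 87/11.
Taking the (1/12, 1/4, 7/12, 1/12)-weighted average: (1/12)·(14/11) + (1/4)·(81/11) + (7/12)·(16/11) + (1/12)·(87/11) = 38/11.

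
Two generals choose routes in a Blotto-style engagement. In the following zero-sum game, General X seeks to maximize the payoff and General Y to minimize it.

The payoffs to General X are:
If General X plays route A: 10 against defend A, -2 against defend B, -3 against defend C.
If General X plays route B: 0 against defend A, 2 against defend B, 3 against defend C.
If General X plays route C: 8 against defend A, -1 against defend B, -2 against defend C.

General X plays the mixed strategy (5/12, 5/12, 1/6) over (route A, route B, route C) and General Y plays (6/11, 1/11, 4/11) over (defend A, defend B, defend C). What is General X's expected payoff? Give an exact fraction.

63/22

Against (6/11, 1/11, 4/11), each row's expected payoff is route A: 46/11; route B: 14/11; route C: 39/11.
Taking the (5/12, 5/12, 1/6)-weighted average: (5/12)·(46/11) + (5/12)·(14/11) + (1/6)·(39/11) = 63/22.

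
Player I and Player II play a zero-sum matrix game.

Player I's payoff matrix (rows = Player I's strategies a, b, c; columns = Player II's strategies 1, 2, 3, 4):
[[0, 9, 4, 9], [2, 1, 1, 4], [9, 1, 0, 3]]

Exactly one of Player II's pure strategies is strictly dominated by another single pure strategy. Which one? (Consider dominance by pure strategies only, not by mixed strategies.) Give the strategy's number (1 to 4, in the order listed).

4

Player II prefers columns that give Player I less. Compare 4 with 3: 4 < 9, 1 < 4, 0 < 3.
So 3 strictly dominates 4 for Player II; 4 is strictly dominated.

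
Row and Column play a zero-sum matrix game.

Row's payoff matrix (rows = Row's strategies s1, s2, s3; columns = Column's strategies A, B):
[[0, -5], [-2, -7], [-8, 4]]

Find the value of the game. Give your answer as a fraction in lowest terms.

-40/17

Row s2 is strictly dominated by row s1, so Row never plays it.
The remaining 2×2 game on (s1, s3) × (A, B) has no saddle point. Let Row play s1 with probability p; indifference gives −8(1−p) = −5p + 4(1−p), so p = 12/17.
Similarly Column's optimal q on A is 9/17, and the value is 0·(9/17) + (-5)·(8/17) = -40/17.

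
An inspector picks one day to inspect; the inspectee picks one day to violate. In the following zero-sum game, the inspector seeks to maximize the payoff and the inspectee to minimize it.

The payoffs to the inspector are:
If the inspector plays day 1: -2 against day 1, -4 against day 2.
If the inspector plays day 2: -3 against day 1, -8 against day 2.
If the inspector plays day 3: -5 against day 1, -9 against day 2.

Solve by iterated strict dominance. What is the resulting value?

-4

Row day 3 is strictly dominated by row day 1 (-2>-5, -4>-9); eliminate day 3.
Row day 2 is strictly dominated by row day 1 (-2>-3, -4>-8); eliminate day 2.
Column day 1 is strictly dominated by day 2 for the inspectee (-4<-2); eliminate day 1.
Only (day 1, day 2) remains, with payoff -4.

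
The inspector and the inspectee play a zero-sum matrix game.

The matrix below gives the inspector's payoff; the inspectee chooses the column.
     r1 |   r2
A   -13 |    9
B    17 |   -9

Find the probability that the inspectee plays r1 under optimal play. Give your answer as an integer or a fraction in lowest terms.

3/8

Row minima are -13 and -9, so the inspector's maximin is -9; column maxima are 17 and 9, so the inspectee's minimax is 9. These differ, so the equilibrium is in mixed strategies.
Let the inspectee play r1 with probability q. The inspector is indifferent when −13q + 9(1−q) = 17q − 9(1−q), giving q = 3/8.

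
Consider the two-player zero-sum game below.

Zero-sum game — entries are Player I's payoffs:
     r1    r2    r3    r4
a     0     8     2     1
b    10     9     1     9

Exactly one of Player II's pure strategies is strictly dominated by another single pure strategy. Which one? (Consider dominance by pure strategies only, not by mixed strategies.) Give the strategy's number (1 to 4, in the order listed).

2

Player II prefers columns that give Player I less. Compare r2 with r3: 2 < 8, 1 < 9.
So r3 strictly dominates r2 for Player II; r2 is strictly dominated.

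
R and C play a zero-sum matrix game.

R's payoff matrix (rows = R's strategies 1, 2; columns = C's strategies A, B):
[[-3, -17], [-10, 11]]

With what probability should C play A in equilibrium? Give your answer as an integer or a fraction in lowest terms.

Row minima are -17 and -10, so R's maximin is -10; column maxima are -3 and 11, so C's minimax is -3. These differ, so the equilibrium is in mixed strategies.
Let C play A with probability q. R is indifferent when −3q − 17(1−q) = −10q + 11(1−q), giving q = 4/5.

4/5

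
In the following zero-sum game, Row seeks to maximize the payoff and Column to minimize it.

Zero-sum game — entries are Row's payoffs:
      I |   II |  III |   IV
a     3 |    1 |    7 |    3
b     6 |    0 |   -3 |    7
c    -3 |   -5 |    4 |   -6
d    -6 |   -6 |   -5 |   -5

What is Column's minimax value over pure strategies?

1

The worst case (largest entry) in each column is I: 6, II: 1, III: 7, IV: 7.
The best (smallest) of these is 1.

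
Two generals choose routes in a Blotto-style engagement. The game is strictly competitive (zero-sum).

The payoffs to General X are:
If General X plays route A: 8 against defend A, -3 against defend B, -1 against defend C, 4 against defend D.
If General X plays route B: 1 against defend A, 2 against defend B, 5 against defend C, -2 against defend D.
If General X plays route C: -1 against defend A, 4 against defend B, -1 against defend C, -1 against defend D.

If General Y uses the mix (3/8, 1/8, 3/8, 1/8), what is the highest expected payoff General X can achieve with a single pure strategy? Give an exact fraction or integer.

11/4

route A: (8)·(3/8) + (-3)·(1/8) + (-1)·(3/8) + (4)·(1/8) = 11/4.
route B: (1)·(3/8) + (2)·(1/8) + (5)·(3/8) + (-2)·(1/8) = 9/4.
route C: (-1)·(3/8) + (4)·(1/8) + (-1)·(3/8) + (-1)·(1/8) = -3/8.
The best pure response is route A with expected payoff 11/4.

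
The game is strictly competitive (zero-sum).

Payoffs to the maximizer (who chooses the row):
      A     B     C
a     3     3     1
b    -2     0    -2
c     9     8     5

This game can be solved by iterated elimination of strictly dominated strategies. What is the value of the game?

5

Row b is strictly dominated by row a (3>-2, 3>0, 1>-2); eliminate b.
Row a is strictly dominated by row c (9>3, 8>3, 5>1); eliminate a.
Column B is strictly dominated by C for the minimizer (5<8); eliminate B.
Column A is strictly dominated by C for the minimizer (5<9); eliminate A.
Only (c, C) remains, with payoff 5.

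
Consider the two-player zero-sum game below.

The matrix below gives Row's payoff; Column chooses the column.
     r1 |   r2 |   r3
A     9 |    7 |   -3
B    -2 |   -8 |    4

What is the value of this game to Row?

2/11

Column r1 is strictly dominated by r2 for Column (it gives Row more in every row).
The remaining 2×2 game on (A, B) × (r2, r3) has no saddle point. Let Row play A with probability p; indifference gives 7p − 8(1−p) = −3p + 4(1−p), so p = 6/11.
Similarly Column's optimal q on r2 is 7/22, and the value is 7·(7/22) + (-3)·(15/22) = 2/11.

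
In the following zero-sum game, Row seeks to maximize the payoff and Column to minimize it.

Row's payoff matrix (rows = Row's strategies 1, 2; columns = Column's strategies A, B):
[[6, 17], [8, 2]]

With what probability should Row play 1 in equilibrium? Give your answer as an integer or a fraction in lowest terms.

6/17

Row minima are 6 and 2, so Row's maximin is 6; column maxima are 8 and 17, so Column's minimax is 8. These differ, so the equilibrium is in mixed strategies.
Let Row play 1 with probability p. Column is indifferent when 6p + 8(1−p) = 17p + 2(1−p), giving p = 6/17.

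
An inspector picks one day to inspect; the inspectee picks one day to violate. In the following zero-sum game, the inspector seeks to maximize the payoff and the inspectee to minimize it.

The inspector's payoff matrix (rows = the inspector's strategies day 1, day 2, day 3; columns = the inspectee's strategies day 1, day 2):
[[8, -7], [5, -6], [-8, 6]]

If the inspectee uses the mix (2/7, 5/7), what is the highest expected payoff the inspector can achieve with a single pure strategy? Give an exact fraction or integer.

2

day 1: (8)·(2/7) + (-7)·(5/7) = -19/7.
day 2: (5)·(2/7) + (-6)·(5/7) = -20/7.
day 3: (-8)·(2/7) + (6)·(5/7) = 2.
The best pure response is day 3 with expected payoff 2.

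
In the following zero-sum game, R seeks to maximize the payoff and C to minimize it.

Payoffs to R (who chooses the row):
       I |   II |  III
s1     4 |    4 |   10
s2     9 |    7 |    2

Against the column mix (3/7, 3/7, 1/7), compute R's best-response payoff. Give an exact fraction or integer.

s1: (4)·(3/7) + (4)·(3/7) + (10)·(1/7) = 34/7.
s2: (9)·(3/7) + (7)·(3/7) + (2)·(1/7) = 50/7.
The best pure response is s2 with expected payoff 50/7.

50/7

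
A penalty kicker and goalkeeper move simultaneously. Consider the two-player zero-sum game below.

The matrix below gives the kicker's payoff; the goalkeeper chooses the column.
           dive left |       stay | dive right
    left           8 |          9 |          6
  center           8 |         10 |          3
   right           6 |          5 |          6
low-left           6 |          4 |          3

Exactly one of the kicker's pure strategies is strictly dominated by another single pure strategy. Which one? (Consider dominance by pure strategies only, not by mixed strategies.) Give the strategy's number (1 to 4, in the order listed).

4

Compare low-left with left: 8 > 6, 9 > 4, 6 > 3.
So left strictly dominates low-left for the kicker; low-left is strictly dominated.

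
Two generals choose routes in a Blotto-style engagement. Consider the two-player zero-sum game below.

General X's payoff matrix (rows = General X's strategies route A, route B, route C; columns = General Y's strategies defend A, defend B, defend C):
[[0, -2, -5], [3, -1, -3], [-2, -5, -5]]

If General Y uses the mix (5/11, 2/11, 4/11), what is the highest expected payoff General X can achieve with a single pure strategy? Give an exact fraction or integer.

1/11

route A: (0)·(5/11) + (-2)·(2/11) + (-5)·(4/11) = -24/11.
route B: (3)·(5/11) + (-1)·(2/11) + (-3)·(4/11) = 1/11.
route C: (-2)·(5/11) + (-5)·(2/11) + (-5)·(4/11) = -40/11.
The best pure response is route B with expected payoff 1/11.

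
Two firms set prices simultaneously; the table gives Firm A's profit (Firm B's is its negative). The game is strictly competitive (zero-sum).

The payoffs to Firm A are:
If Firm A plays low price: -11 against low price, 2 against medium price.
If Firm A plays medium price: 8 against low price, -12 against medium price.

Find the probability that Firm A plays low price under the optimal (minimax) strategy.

Row minima are -11 and -12, so Firm A's maximin is -11; column maxima are 8 and 2, so Firm B's minimax is 2. These differ, so the equilibrium is in mixed strategies.
Let Firm A play low price with probability p. Firm B is indifferent when −11p + 8(1−p) = 2p − 12(1−p), giving p = 20/33.

20/33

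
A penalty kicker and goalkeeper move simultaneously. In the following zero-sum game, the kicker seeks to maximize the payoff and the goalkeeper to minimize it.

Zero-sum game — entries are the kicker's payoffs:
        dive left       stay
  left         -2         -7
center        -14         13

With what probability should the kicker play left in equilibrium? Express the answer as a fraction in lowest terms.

Row minima are -7 and -14, so the kicker's maximin is -7; column maxima are -2 and 13, so the goalkeeper's minimax is -2. These differ, so the equilibrium is in mixed strategies.
Let the kicker play left with probability p. The goalkeeper is indifferent when −2p − 14(1−p) = −7p + 13(1−p), giving p = 27/32.

27/32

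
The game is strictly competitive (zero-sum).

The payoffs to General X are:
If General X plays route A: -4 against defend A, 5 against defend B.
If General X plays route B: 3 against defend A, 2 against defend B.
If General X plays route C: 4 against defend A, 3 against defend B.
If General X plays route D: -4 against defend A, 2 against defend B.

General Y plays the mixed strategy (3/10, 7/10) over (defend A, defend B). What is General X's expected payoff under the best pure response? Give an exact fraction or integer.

33/10

route A: (-4)·(3/10) + (5)·(7/10) = 23/10.
route B: (3)·(3/10) + (2)·(7/10) = 23/10.
route C: (4)·(3/10) + (3)·(7/10) = 33/10.
route D: (-4)·(3/10) + (2)·(7/10) = 1/5.
The best pure response is route C with expected payoff 33/10.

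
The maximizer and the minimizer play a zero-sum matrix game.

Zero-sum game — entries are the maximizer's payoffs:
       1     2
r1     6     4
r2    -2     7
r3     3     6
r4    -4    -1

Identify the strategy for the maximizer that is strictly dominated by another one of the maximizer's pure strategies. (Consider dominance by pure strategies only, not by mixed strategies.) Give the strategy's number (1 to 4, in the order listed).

4

Compare r4 with r1: 6 > -4, 4 > -1.
So r1 strictly dominates r4 for the maximizer; r4 is strictly dominated.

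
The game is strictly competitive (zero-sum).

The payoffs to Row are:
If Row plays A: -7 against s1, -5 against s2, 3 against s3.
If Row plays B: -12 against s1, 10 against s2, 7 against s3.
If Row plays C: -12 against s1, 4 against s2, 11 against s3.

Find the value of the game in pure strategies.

Row minima: -7, -12, -12 → Row's maximin is -7.
Column maxima: -7, 10, 11 → Column's minimax is -7.
They coincide at (A, s1), so the value is -7.

-7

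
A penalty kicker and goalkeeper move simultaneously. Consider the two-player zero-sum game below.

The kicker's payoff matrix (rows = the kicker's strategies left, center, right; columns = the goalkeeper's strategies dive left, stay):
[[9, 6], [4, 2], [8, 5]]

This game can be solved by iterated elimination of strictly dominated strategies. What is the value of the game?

6

Row right is strictly dominated by row left (9>8, 6>5); eliminate right.
Column dive left is strictly dominated by stay for the goalkeeper (6<9, 2<4); eliminate dive left.
Row center is strictly dominated by row left (6>2); eliminate center.
Only (left, stay) remains, with payoff 6.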